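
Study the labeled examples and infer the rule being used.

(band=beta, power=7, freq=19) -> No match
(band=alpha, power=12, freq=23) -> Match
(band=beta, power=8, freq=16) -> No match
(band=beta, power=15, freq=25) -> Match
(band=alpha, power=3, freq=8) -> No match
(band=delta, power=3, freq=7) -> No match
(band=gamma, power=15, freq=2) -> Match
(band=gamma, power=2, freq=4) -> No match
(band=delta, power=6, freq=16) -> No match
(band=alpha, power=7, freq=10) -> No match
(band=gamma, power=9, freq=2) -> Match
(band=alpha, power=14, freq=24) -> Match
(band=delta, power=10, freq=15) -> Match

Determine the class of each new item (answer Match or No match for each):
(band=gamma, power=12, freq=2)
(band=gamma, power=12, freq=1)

One predicate separates the groups cleanly: power ≥ 9.
(band=gamma, power=12, freq=2) — power = 12, hence Match. (band=gamma, power=12, freq=1) — power = 12, hence Match.

Match, Match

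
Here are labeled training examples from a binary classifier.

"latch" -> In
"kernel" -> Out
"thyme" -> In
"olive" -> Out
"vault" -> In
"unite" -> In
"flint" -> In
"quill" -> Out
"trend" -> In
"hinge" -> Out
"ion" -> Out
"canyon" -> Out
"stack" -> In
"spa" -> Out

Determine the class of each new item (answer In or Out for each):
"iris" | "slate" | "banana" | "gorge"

Looking at the examples, the only property every 'In' case has and every 'Out' case lacks is: contains 't'.

Out, In, Out, Out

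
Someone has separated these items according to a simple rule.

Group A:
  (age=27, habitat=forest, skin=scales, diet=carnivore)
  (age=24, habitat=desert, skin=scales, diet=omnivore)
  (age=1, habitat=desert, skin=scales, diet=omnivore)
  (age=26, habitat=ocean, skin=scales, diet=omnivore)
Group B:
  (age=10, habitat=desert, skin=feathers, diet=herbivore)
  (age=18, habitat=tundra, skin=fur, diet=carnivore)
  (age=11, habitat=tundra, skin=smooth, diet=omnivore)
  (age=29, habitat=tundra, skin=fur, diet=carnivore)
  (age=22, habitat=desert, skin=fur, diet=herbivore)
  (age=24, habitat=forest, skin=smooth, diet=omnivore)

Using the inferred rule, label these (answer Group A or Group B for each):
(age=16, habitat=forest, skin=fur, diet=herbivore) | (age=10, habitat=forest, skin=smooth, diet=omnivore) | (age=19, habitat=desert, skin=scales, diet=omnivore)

Group B, Group B, Group A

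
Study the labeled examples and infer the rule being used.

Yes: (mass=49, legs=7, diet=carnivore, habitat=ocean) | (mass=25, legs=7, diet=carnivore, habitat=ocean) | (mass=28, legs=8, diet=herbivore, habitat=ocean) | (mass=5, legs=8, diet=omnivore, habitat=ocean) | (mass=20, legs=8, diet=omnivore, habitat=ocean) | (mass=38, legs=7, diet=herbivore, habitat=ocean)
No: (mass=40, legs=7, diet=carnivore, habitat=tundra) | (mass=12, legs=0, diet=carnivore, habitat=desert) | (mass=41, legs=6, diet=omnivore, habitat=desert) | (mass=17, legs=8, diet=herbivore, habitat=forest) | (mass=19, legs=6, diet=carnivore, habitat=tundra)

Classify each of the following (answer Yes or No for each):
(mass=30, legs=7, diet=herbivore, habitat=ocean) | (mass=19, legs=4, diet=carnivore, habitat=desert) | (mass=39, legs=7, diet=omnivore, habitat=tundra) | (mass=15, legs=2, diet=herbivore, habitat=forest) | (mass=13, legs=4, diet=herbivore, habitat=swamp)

Every 'Yes' example satisfies: habitat is ocean. None of the 'No' examples do.
Yes: (mass=30, legs=7, diet=herbivore, habitat=ocean), since habitat is ocean. No: (mass=19, legs=4, diet=carnivore, habitat=desert), since habitat is desert. No: (mass=39, legs=7, diet=omnivore, habitat=tundra), since habitat is tundra. No: (mass=15, legs=2, diet=herbivore, habitat=forest), since habitat is forest. No: (mass=13, legs=4, diet=herbivore, habitat=swamp), since habitat is swamp.

Yes, No, No, No, No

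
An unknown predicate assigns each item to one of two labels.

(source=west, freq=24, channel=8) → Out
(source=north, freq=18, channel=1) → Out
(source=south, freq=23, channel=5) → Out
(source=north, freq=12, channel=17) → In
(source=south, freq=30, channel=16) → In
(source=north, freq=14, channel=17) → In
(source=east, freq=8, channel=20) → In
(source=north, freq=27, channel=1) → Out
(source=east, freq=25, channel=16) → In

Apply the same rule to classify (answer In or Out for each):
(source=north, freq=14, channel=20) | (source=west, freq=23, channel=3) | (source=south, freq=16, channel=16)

In, Out, In

'In' ⟺ channel ≥ 16.
(source=north, freq=14, channel=20): channel = 20, has this property → In.
(source=west, freq=23, channel=3): channel = 3, does not pass → Out.
(source=south, freq=16, channel=16): channel = 16, has this property → In.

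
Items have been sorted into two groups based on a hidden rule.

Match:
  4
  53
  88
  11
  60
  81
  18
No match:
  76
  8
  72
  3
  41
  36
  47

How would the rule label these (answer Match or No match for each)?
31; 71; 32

No match, No match, Match

'Match' ⟺ ≡ 4 (mod 7).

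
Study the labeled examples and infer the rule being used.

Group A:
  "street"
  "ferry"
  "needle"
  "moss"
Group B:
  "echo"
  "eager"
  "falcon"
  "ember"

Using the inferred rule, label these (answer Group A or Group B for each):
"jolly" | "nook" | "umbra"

The simplest hypothesis consistent with all the labels is: has a double letter.

Group A, Group A, Group B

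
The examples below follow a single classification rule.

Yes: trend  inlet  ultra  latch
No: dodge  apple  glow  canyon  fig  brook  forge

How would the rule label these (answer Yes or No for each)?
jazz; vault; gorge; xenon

The pattern is that an item is 'Yes' exactly when: contains 't'.
jazz: no 't' — doesn't match, so No. vault: has 't' — fits, so Yes. gorge: no 't' — doesn't match, so No. xenon: no 't' — doesn't match, so No.

No, Yes, No, No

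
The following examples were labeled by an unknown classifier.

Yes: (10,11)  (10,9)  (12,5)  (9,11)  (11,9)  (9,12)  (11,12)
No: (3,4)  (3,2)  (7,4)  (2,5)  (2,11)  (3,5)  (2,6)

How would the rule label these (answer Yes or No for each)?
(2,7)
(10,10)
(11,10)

No, Yes, Yes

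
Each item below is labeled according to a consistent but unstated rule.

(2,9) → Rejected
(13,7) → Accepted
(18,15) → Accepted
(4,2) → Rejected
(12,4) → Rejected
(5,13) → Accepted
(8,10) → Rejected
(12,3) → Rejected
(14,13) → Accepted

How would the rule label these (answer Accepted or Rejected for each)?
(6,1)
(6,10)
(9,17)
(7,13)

Rejected, Rejected, Accepted, Accepted

The rule appears to be: max ≥ 13.
(6,1): max 6 — lacks this property, so Rejected.
(6,10): max 10 — lacks this property, so Rejected.
(9,17): max 17 — has this property, so Accepted.
(7,13): max 13 — has this property, so Accepted.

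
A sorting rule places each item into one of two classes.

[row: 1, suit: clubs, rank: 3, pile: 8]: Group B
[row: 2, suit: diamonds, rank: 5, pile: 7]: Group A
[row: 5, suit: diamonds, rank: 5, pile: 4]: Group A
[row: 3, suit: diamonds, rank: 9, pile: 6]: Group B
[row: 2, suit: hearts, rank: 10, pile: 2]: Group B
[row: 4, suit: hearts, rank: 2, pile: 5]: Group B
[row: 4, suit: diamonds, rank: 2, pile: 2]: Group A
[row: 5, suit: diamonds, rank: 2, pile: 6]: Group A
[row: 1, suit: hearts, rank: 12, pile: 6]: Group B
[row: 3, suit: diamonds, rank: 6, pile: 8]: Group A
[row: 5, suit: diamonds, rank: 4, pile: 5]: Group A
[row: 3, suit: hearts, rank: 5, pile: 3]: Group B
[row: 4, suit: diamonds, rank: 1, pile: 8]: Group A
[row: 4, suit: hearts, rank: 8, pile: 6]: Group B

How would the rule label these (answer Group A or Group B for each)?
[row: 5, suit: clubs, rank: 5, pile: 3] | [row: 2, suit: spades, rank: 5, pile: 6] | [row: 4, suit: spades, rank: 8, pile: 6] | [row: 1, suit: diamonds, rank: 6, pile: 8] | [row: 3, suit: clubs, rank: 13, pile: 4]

Group B, Group B, Group B, Group A, Group B

The pattern is that an item is 'Group A' exactly when: suit is diamonds AND rank ≤ 6.
[row: 5, suit: clubs, rank: 5, pile: 3]: Group B (suit is clubs, rank = 5). [row: 2, suit: spades, rank: 5, pile: 6]: Group B (suit is spades, rank = 5). [row: 4, suit: spades, rank: 8, pile: 6]: Group B (suit is spades, rank = 8). [row: 1, suit: diamonds, rank: 6, pile: 8]: Group A (suit is diamonds, rank = 6). [row: 3, suit: clubs, rank: 13, pile: 4]: Group B (suit is clubs, rank = 13).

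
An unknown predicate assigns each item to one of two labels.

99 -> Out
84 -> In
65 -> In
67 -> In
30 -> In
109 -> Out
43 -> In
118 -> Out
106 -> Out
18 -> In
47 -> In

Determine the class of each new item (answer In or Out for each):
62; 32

The rule appears to be: at most 84.
62 — 62 ≤ 84, hence In.
32 — 32 ≤ 84, hence In.

In, In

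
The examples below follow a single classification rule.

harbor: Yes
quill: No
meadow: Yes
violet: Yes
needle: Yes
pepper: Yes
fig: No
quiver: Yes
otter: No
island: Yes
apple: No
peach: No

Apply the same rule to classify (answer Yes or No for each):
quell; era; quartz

No, No, Yes

The classifier is using: even length.
quell: No (length 5).
era: No (length 3).
quartz: Yes (length 6).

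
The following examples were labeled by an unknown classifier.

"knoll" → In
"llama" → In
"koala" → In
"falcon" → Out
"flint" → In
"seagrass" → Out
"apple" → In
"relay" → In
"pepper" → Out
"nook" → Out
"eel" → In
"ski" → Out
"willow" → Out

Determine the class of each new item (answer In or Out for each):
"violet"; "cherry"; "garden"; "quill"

The common property of the 'In' items is: odd length AND contains 'l'. No 'Out' item has it.

Out, Out, Out, In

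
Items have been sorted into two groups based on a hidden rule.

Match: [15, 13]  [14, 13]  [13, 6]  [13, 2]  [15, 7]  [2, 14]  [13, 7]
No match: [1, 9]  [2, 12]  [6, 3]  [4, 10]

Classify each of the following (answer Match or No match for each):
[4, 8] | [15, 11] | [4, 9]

The simplest hypothesis consistent with all the labels is: sum ≥ 15.

No match, Match, No match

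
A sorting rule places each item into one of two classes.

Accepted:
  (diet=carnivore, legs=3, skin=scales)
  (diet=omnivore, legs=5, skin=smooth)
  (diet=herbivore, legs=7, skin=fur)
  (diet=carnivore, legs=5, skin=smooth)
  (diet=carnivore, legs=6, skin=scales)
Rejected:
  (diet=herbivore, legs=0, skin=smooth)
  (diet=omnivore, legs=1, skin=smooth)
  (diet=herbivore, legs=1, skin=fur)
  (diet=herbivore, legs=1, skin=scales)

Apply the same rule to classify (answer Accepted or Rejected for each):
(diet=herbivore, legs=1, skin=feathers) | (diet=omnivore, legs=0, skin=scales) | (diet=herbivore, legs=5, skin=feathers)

Rejected, Rejected, Accepted

The simplest hypothesis consistent with all the labels is: legs ≥ 3.
Rejected: (diet=herbivore, legs=1, skin=feathers), since legs = 1. Rejected: (diet=omnivore, legs=0, skin=scales), since legs = 0. Accepted: (diet=herbivore, legs=5, skin=feathers), since legs = 5.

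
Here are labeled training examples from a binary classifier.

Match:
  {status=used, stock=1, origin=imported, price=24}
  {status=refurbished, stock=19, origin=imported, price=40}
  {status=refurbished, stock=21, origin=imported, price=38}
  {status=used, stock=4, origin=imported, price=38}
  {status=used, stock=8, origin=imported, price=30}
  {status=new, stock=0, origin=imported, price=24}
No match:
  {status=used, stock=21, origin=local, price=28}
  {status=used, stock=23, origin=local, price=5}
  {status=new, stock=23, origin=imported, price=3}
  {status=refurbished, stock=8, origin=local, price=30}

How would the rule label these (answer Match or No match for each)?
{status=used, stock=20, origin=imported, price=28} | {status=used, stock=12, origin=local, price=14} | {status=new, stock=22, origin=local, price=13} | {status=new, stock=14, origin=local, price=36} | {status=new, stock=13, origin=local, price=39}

Match, No match, No match, No match, No match

A rule that fits every label: origin is imported AND price ≥ 5 — true of each 'Match' example, false of each 'No match' one.
Match: {status=used, stock=20, origin=imported, price=28}, since origin is imported, price = 28. No match: {status=used, stock=12, origin=local, price=14}, since origin is local, price = 14. No match: {status=new, stock=22, origin=local, price=13}, since origin is local, price = 13. No match: {status=new, stock=14, origin=local, price=36}, since origin is local, price = 36. No match: {status=new, stock=13, origin=local, price=39}, since origin is local, price = 39.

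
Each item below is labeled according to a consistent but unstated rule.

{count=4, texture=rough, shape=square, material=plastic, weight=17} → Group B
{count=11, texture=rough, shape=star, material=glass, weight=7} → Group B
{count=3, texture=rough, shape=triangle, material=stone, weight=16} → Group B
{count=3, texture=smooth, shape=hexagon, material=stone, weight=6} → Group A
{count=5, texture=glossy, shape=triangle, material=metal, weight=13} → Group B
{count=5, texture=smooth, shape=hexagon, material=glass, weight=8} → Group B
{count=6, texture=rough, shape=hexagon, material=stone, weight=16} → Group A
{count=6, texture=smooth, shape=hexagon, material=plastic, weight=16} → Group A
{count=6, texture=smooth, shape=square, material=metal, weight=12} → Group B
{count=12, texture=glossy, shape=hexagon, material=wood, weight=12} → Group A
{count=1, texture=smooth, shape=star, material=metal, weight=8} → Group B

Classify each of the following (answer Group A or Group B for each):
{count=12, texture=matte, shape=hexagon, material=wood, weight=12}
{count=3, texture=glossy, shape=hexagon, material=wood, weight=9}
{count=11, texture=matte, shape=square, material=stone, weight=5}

The distinguishing property — shape is hexagon AND count ≠ 5 — holds for all the 'Group A' cases and none of the 'Group B' cases.
{count=12, texture=matte, shape=hexagon, material=wood, weight=12}: shape is hexagon, count = 12, matches → Group A.
{count=3, texture=glossy, shape=hexagon, material=wood, weight=9}: shape is hexagon, count = 3, matches → Group A.
{count=11, texture=matte, shape=square, material=stone, weight=5}: shape is square, count = 11, doesn't match → Group B.

Group A, Group A, Group B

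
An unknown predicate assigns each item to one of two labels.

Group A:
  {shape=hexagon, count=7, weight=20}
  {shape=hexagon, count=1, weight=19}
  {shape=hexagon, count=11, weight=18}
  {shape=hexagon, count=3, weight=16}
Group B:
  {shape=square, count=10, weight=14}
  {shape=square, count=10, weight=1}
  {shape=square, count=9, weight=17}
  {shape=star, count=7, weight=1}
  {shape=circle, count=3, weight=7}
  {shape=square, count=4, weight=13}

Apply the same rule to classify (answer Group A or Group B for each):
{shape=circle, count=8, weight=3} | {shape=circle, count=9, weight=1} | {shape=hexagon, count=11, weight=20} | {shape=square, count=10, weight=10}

Group B, Group B, Group A, Group B

Checking candidate rules against both groups, what survives is: shape is hexagon.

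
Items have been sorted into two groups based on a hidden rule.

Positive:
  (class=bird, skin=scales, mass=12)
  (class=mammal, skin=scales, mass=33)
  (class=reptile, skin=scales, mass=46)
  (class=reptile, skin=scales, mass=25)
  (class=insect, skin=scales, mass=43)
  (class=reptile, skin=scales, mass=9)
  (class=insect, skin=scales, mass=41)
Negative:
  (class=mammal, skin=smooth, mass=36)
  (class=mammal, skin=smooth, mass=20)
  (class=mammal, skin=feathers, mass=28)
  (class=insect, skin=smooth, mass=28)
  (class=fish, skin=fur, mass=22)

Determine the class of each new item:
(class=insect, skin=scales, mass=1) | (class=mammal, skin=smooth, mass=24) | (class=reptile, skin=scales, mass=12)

Positive, Negative, Positive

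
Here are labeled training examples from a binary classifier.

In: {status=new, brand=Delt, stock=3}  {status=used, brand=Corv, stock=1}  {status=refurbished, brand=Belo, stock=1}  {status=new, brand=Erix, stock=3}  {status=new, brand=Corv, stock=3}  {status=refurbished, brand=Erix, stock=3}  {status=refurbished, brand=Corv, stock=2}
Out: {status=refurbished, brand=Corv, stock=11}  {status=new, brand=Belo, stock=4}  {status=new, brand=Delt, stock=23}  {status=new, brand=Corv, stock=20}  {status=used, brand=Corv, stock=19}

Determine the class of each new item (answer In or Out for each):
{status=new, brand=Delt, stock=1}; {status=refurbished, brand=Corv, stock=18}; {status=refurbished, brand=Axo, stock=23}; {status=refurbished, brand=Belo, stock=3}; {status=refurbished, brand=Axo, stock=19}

The rule appears to be: stock ≤ 3.
{status=new, brand=Delt, stock=1}: stock = 1 — fits, so In. {status=refurbished, brand=Corv, stock=18}: stock = 18 — lacks this property, so Out. {status=refurbished, brand=Axo, stock=23}: stock = 23 — lacks this property, so Out. {status=refurbished, brand=Belo, stock=3}: stock = 3 — fits, so In. {status=refurbished, brand=Axo, stock=19}: stock = 19 — lacks this property, so Out.

In, Out, Out, In, Out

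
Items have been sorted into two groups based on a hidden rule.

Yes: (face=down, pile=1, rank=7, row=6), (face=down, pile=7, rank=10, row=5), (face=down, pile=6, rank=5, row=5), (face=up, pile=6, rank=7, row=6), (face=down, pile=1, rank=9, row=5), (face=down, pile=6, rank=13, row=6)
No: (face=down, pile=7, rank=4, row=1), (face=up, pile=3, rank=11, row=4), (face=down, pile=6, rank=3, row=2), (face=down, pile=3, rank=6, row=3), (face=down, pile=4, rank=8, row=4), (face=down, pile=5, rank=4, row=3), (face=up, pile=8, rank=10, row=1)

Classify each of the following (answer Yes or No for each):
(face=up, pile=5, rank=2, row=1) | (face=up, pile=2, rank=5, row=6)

No, Yes

One predicate separates the groups cleanly: row ≥ 5.
(face=up, pile=5, rank=2, row=1): row = 1, fails the rule → No. (face=up, pile=2, rank=5, row=6): row = 6, qualifies → Yes.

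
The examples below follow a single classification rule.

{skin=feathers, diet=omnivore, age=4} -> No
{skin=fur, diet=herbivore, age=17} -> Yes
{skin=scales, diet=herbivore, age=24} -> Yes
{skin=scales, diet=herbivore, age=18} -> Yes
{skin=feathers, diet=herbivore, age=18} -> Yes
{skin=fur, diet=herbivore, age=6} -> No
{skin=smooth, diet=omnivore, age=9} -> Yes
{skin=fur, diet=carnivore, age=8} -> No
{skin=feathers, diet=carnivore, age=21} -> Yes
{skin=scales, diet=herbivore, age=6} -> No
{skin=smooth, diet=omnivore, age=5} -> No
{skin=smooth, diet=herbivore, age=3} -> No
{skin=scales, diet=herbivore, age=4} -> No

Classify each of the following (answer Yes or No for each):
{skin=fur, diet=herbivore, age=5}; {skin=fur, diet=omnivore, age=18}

The pattern is that an item is 'Yes' exactly when: age ≥ 9.
{skin=fur, diet=herbivore, age=5} → age = 5 → No. {skin=fur, diet=omnivore, age=18} → age = 18 → Yes.

No, Yes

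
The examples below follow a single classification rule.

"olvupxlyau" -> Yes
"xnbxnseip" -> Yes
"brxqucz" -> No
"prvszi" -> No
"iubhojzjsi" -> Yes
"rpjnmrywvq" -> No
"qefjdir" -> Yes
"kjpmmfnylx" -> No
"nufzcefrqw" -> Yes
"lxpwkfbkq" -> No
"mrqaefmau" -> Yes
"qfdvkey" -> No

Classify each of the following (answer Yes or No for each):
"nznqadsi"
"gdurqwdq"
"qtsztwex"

Yes, No, No

One predicate separates the groups cleanly: has ≥ 2 vowels.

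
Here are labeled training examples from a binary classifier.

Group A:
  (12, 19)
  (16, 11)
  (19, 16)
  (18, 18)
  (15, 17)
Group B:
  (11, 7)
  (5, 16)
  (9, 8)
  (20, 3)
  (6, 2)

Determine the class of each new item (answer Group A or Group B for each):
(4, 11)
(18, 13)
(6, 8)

Group B, Group A, Group B

Every 'Group A' example satisfies: sum ≥ 27. None of the 'Group B' examples do.
(4, 11) — 4+11 = 15, hence Group B. (18, 13) — 18+13 = 31, hence Group A. (6, 8) — 6+8 = 14, hence Group B.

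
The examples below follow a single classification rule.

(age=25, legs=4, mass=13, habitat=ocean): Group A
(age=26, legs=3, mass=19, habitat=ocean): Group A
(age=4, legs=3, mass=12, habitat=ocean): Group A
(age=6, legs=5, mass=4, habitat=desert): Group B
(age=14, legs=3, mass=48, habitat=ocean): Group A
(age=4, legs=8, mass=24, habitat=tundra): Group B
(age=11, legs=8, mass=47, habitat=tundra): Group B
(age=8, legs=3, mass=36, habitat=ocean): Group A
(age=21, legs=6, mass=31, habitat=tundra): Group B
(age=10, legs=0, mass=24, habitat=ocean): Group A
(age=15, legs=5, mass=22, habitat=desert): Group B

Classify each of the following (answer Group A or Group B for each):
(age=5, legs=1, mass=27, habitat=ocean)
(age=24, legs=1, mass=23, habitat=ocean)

A rule that fits every label: habitat is ocean — true of each 'Group A' example, false of each 'Group B' one.

Group A, Group A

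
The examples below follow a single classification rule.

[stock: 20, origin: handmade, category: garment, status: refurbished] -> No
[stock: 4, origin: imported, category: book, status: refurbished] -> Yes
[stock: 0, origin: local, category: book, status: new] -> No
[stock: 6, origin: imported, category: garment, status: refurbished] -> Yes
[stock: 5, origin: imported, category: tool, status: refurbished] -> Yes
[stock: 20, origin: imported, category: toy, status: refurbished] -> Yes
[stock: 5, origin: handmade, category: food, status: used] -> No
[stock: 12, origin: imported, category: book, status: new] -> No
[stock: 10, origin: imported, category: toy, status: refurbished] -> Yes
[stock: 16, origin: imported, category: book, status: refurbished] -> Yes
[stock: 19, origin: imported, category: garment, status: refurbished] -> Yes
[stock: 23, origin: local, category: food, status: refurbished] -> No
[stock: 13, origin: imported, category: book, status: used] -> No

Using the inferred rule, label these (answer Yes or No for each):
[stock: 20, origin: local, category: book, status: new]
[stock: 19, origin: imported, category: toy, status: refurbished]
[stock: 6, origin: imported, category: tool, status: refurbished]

No, Yes, Yes

The classifier is using: status is refurbished AND origin is imported.
[stock: 20, origin: local, category: book, status: new]: status is new, origin is local — does not fit, so No.
[stock: 19, origin: imported, category: toy, status: refurbished]: status is refurbished, origin is imported — satisfies this, so Yes.
[stock: 6, origin: imported, category: tool, status: refurbished]: status is refurbished, origin is imported — satisfies this, so Yes.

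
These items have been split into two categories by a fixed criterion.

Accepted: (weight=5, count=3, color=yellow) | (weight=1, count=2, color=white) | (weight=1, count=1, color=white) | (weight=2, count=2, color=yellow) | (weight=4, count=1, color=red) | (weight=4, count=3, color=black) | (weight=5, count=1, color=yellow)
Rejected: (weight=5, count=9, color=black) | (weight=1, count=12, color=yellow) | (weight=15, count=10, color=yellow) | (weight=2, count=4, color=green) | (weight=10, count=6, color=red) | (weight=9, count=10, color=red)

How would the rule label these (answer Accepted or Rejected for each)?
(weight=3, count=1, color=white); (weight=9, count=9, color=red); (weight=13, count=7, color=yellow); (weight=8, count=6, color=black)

One predicate separates the groups cleanly: count ≤ 3.
(weight=3, count=1, color=white): count = 1 — satisfies this, so Accepted.
(weight=9, count=9, color=red): count = 9 — fails the rule, so Rejected.
(weight=13, count=7, color=yellow): count = 7 — fails the rule, so Rejected.
(weight=8, count=6, color=black): count = 6 — fails the rule, so Rejected.

Accepted, Rejected, Rejected, Rejected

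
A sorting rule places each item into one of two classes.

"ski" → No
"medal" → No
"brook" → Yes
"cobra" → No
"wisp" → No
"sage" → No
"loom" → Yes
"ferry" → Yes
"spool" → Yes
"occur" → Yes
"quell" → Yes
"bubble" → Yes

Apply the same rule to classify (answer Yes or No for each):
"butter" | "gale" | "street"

Yes, No, Yes

One predicate separates the groups cleanly: has a double letter.
"butter": 'tt' doubled, checks out → Yes. "gale": no doubled letter, doesn't qualify → No. "street": 'ee' doubled, checks out → Yes.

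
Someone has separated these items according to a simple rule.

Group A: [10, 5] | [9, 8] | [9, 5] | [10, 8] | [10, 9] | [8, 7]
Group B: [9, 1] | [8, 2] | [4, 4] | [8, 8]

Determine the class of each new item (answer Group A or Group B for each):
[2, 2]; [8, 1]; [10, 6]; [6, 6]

One predicate separates the groups cleanly: first > second AND sum ≥ 14.
[2, 2] — 2 = 2, 2+2 = 4, hence Group B. [8, 1] — 8 > 1, 8+1 = 9, hence Group B. [10, 6] — 10 > 6, 10+6 = 16, hence Group A. [6, 6] — 6 = 6, 6+6 = 12, hence Group B.

Group B, Group B, Group A, Group B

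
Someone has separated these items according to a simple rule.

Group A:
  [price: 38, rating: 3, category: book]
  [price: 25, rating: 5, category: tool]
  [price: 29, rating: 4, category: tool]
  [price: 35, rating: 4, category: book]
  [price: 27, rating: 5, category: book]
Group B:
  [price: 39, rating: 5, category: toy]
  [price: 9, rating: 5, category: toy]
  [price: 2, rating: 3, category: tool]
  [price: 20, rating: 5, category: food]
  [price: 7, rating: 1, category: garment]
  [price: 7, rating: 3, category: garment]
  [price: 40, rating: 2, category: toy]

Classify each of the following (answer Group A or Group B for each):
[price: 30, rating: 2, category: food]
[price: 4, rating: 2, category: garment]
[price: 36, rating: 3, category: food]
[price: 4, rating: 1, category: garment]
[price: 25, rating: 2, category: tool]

Group A, Group B, Group A, Group B, Group A

The pattern is that an item is 'Group A' exactly when: price ≥ 25 AND price ≤ 38.
[price: 30, rating: 2, category: food]: price = 30 — matches, so Group A.
[price: 4, rating: 2, category: garment]: price = 4 — doesn't match, so Group B.
[price: 36, rating: 3, category: food]: price = 36 — matches, so Group A.
[price: 4, rating: 1, category: garment]: price = 4 — doesn't match, so Group B.
[price: 25, rating: 2, category: tool]: price = 25 — matches, so Group A.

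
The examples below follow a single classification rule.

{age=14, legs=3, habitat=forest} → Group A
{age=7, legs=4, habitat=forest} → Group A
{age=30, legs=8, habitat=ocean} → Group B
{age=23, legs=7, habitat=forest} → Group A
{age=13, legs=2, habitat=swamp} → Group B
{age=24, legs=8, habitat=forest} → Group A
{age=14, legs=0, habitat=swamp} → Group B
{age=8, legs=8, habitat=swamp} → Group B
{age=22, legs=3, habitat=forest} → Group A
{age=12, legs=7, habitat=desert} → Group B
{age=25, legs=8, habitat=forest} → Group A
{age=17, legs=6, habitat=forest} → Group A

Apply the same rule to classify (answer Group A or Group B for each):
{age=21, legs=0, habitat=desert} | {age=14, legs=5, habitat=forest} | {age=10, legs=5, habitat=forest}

Group B, Group A, Group A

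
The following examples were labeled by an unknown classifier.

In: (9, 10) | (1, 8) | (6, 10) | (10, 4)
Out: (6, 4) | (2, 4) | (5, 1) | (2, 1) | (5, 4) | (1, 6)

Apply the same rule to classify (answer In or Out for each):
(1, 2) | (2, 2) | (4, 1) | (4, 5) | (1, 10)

Out, Out, Out, Out, In

A rule that fits every label: max ≥ 8 — true of each 'In' example, false of each 'Out' one.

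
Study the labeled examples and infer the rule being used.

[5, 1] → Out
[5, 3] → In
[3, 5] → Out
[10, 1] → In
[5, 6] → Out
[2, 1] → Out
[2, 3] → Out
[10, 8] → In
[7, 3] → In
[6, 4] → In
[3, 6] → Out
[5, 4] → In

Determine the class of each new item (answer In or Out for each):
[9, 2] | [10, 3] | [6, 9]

The common property of the 'In' items is: first > second AND sum ≥ 8. No 'Out' item has it.
[9, 2]: In (9 > 2, 9+2 = 11). [10, 3]: In (10 > 3, 10+3 = 13). [6, 9]: Out (6 < 9, 6+9 = 15).

In, In, Out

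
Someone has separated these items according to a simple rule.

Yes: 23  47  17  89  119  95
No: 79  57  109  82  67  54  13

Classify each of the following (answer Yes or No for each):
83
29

All 'Yes' examples share one property — ≡ 2 (mod 3) — and every 'No' example lacks it.
83: 83 mod 3 = 2 — satisfies this, so Yes.
29: 29 mod 3 = 2 — satisfies this, so Yes.

Yes, Yes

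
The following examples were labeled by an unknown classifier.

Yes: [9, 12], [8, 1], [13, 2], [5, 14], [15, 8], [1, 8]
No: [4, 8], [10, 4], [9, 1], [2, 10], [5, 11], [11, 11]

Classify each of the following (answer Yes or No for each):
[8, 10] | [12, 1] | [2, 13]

The classifier is using: sum is odd.

No, Yes, Yes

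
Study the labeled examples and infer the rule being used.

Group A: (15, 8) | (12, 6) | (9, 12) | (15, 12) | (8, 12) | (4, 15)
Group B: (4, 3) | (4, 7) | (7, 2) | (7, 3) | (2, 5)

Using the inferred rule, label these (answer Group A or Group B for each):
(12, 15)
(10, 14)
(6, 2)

Group A, Group A, Group B

One predicate separates the groups cleanly: sum ≥ 18.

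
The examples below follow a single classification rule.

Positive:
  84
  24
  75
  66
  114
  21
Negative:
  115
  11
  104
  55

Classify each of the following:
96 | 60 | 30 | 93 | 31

Checking candidate rules against both groups, what survives is: multiple of 3.
96 → 96 = 3·32 → Positive.
60 → 60 = 3·20 → Positive.
30 → 30 = 3·10 → Positive.
93 → 93 = 3·31 → Positive.
31 → 31 = 3·10 + 1 → Negative.

Positive, Positive, Positive, Positive, Negative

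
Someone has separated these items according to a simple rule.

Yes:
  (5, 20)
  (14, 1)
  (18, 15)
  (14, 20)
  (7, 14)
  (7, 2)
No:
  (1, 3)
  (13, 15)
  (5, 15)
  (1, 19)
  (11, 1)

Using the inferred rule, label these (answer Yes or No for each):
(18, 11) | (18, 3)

Yes, Yes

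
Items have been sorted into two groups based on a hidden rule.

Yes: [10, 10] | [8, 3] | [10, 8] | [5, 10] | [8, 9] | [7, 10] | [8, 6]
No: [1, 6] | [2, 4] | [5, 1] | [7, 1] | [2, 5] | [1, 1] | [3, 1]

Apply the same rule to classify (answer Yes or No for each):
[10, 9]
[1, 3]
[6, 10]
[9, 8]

The common property of the 'Yes' items is: sum ≥ 11. No 'No' item has it.
[10, 9] → 10+9 = 19 → Yes. [1, 3] → 1+3 = 4 → No. [6, 10] → 6+10 = 16 → Yes. [9, 8] → 9+8 = 17 → Yes.

Yes, No, Yes, Yes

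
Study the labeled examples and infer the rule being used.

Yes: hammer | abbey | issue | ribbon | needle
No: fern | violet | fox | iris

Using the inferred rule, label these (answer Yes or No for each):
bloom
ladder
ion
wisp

Yes, Yes, No, No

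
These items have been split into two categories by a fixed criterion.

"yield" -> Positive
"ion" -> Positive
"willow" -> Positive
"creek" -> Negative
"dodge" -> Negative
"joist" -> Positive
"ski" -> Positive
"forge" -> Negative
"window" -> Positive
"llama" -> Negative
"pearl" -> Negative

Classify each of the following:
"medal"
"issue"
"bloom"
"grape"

The pattern is that an item is 'Positive' exactly when: contains 'i'.
"medal" → no 'i' → Negative. "issue" → has 'i' → Positive. "bloom" → no 'i' → Negative. "grape" → no 'i' → Negative.

Negative, Positive, Negative, Negative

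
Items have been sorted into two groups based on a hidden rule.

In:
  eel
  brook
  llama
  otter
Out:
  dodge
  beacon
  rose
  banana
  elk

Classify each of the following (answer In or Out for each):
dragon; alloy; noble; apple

Out, In, Out, In

The rule appears to be: has a double letter.
dragon: no doubled letter, does not fit → Out. alloy: 'll' doubled, checks out → In. noble: no doubled letter, does not fit → Out. apple: 'pp' doubled, checks out → In.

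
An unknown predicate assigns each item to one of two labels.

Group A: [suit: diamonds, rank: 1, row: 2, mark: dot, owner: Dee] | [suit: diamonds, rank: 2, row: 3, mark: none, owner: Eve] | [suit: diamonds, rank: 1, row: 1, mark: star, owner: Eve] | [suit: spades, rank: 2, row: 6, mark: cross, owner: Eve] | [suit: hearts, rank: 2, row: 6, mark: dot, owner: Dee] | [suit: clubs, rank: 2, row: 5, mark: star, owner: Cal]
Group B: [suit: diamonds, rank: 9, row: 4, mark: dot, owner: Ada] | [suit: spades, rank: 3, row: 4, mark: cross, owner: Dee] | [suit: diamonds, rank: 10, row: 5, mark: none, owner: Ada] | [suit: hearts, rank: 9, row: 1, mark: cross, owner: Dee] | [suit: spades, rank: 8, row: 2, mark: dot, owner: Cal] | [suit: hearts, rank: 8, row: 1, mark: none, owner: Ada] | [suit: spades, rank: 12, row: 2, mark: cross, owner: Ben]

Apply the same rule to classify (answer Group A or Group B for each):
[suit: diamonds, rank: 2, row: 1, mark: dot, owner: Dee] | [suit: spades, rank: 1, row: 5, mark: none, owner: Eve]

Group A, Group A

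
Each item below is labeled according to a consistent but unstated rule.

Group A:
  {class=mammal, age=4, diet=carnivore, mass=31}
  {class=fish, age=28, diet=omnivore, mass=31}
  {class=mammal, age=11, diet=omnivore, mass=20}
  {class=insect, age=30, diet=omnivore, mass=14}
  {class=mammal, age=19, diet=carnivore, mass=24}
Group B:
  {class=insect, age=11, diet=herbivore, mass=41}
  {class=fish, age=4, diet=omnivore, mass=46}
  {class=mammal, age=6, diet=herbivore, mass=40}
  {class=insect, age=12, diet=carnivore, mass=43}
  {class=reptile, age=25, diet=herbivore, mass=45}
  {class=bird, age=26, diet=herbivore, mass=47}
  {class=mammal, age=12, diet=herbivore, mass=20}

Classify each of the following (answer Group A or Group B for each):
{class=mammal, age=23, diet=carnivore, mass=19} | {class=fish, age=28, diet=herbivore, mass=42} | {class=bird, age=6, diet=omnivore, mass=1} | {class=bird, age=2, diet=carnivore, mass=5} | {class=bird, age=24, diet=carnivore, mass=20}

One predicate separates the groups cleanly: age ≠ 12 AND mass ≤ 31.
{class=mammal, age=23, diet=carnivore, mass=19}: Group A (age = 23, mass = 19). {class=fish, age=28, diet=herbivore, mass=42}: Group B (age = 28, mass = 42). {class=bird, age=6, diet=omnivore, mass=1}: Group A (age = 6, mass = 1). {class=bird, age=2, diet=carnivore, mass=5}: Group A (age = 2, mass = 5). {class=bird, age=24, diet=carnivore, mass=20}: Group A (age = 24, mass = 20).

Group A, Group B, Group A, Group A, Group A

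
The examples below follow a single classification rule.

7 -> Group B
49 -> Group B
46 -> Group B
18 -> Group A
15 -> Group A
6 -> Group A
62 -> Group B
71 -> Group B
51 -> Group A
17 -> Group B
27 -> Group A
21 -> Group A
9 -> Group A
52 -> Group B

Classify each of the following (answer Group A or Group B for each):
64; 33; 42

Group B, Group A, Group A

All 'Group A' examples share one property — multiple of 3 — and every 'Group B' example lacks it.
64 → 64 = 3·21 + 1 → Group B. 33 → 33 = 3·11 → Group A. 42 → 42 = 3·14 → Group A.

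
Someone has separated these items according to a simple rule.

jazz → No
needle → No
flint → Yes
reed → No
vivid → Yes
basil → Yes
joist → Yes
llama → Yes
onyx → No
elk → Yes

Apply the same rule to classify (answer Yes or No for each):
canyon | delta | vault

No, Yes, Yes

The common property of the 'Yes' items is: odd length. No 'No' item has it.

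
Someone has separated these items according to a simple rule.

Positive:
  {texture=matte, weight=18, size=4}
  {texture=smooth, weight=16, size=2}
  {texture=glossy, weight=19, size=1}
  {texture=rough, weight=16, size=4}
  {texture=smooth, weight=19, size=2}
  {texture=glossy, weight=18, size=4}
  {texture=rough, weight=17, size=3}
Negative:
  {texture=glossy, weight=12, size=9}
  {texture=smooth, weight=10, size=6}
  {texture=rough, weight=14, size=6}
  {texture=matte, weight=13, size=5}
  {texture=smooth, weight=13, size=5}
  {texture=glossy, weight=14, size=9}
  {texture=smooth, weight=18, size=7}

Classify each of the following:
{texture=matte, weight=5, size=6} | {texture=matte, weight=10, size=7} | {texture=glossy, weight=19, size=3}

Negative, Negative, Positive

The distinguishing property — size ≤ 4 — holds for all the 'Positive' cases and none of the 'Negative' cases.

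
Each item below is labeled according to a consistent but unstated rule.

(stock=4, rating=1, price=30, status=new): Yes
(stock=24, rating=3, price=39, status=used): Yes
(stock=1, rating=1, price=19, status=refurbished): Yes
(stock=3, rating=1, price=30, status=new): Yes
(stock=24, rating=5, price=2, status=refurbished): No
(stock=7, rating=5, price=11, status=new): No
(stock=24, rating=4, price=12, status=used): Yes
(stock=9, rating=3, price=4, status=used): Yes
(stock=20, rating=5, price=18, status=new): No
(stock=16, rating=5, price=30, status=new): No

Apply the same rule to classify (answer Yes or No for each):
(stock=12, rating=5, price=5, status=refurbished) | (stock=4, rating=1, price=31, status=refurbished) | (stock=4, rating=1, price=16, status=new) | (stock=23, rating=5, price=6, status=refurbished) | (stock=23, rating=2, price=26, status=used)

No, Yes, Yes, No, Yes

The common property of the 'Yes' items is: rating ≤ 4. No 'No' item has it.
No: (stock=12, rating=5, price=5, status=refurbished), since rating = 5.
Yes: (stock=4, rating=1, price=31, status=refurbished), since rating = 1.
Yes: (stock=4, rating=1, price=16, status=new), since rating = 1.
No: (stock=23, rating=5, price=6, status=refurbished), since rating = 5.
Yes: (stock=23, rating=2, price=26, status=used), since rating = 2.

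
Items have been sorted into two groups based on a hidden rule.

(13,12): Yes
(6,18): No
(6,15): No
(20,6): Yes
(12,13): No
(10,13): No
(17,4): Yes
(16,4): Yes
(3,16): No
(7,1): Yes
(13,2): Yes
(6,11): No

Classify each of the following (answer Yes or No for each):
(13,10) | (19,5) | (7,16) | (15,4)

The simplest hypothesis consistent with all the labels is: first > second.
(13,10): Yes (13 > 10).
(19,5): Yes (19 > 5).
(7,16): No (7 < 16).
(15,4): Yes (15 > 4).

Yes, Yes, No, Yes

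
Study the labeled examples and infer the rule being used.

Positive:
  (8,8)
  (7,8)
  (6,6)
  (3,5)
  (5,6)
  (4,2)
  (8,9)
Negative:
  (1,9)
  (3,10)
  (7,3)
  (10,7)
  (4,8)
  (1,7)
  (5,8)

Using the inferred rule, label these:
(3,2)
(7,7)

Positive, Positive

The pattern is that an item is 'Positive' exactly when: |first − second| ≤ 2.
(3,2): |3−2| = 1, satisfies this → Positive.
(7,7): |7−7| = 0, satisfies this → Positive.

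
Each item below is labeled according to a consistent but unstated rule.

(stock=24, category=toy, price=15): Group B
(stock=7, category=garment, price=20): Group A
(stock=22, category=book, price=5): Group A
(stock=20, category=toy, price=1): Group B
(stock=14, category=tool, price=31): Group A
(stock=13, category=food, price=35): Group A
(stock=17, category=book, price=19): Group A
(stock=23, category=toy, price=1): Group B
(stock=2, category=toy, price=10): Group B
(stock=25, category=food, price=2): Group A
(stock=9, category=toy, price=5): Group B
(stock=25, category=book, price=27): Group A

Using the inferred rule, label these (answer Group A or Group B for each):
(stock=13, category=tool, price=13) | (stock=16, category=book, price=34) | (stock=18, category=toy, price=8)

Rule: category is not toy. This holds for each 'Group A' example and fails for each 'Group B' one.
(stock=13, category=tool, price=13) — category is tool, hence Group A. (stock=16, category=book, price=34) — category is book, hence Group A. (stock=18, category=toy, price=8) — category is toy, hence Group B.

Group A, Group A, Group B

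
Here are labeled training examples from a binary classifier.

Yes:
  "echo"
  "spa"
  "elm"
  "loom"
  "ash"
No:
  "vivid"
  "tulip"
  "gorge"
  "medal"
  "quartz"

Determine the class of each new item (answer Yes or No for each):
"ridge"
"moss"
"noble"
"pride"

A rule that fits every label: length ≤ 4 — true of each 'Yes' example, false of each 'No' one.
No: "ridge", since length 5. Yes: "moss", since length 4. No: "noble", since length 5. No: "pride", since length 5.

No, Yes, No, No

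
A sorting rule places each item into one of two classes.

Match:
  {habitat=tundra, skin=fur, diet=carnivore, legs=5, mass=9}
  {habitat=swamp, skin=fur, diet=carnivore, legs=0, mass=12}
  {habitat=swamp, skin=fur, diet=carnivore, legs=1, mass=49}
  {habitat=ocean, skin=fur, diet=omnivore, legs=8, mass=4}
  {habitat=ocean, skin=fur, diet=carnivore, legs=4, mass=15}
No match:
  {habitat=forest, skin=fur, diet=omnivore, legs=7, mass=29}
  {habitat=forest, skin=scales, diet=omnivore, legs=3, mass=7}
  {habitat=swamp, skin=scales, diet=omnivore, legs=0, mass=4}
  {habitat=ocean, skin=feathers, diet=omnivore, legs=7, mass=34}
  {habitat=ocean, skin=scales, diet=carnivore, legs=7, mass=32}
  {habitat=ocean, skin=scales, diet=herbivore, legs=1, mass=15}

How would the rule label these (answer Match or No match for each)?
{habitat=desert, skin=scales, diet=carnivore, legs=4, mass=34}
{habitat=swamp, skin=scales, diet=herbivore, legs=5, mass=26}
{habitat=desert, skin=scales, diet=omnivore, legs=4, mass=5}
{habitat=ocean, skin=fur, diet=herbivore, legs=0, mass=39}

No match, No match, No match, Match

One predicate separates the groups cleanly: skin is fur AND legs ≠ 7.
{habitat=desert, skin=scales, diet=carnivore, legs=4, mass=34}: No match (skin is scales, legs = 4).
{habitat=swamp, skin=scales, diet=herbivore, legs=5, mass=26}: No match (skin is scales, legs = 5).
{habitat=desert, skin=scales, diet=omnivore, legs=4, mass=5}: No match (skin is scales, legs = 4).
{habitat=ocean, skin=fur, diet=herbivore, legs=0, mass=39}: Match (skin is fur, legs = 0).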